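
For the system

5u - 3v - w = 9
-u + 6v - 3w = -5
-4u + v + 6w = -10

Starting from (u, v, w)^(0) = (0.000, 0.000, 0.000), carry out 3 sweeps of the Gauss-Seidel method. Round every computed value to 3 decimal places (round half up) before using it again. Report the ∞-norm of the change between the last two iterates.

Iteration 1:
  u = (9 - (-3)·0.000 - (-1)·0.000) / (5) = 1.800
  v = (-5 - (-1)·1.800 - (-3)·0.000) / (6) = -0.533
  w = (-10 - (-4)·1.800 - (1)·-0.533) / (6) = -0.378
Iteration 2:
  u = (9 - (-3)·-0.533 - (-1)·-0.378) / (5) = 1.405
  v = (-5 - (-1)·1.405 - (-3)·-0.378) / (6) = -0.788
  w = (-10 - (-4)·1.405 - (1)·-0.788) / (6) = -0.599
Iteration 3:
  u = (9 - (-3)·-0.788 - (-1)·-0.599) / (5) = 1.207
  v = (-5 - (-1)·1.207 - (-3)·-0.599) / (6) = -0.932
  w = (-10 - (-4)·1.207 - (1)·-0.932) / (6) = -0.707
Change: (-0.198, -0.144, -0.108) → max |·| = 0.198

0.198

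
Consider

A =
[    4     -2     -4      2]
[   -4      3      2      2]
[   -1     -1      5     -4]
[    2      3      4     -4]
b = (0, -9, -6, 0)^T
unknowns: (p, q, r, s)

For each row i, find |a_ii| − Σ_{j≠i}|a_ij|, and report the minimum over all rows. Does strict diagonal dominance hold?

row 1: |4| − (2+4+2) = -4
row 2: |3| − (4+2+2) = -5
row 3: |5| − (1+1+4) = -1
row 4: |-4| − (2+3+4) = -5
minimum over rows = -5 → not strictly diagonally dominant

-5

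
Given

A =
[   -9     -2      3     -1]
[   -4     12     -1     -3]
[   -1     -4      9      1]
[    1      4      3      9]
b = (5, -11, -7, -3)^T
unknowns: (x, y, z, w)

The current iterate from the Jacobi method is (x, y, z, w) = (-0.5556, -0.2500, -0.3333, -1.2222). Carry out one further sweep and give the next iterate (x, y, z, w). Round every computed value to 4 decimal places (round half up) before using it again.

(-0.4753, -1.4352, -0.8148, -0.0494)

One sweep:
  x = (5 - (-2)·-0.2500 - (3)·-0.3333 - (-1)·-1.2222) / (-9) = -0.4753
  y = (-11 - (-4)·-0.5556 - (-1)·-0.3333 - (-3)·-1.2222) / (12) = -1.4352
  z = (-7 - (-1)·-0.5556 - (-4)·-0.2500 - (1)·-1.2222) / (9) = -0.8148
  w = (-3 - (1)·-0.5556 - (4)·-0.2500 - (3)·-0.3333) / (9) = -0.0494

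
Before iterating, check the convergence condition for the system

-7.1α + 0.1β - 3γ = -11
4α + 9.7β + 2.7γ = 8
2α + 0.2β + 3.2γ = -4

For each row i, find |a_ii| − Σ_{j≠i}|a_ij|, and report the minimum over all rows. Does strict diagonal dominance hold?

1

row 1: |-7.1| − (0.1+3) = 4
row 2: |9.7| − (4+2.7) = 3
row 3: |3.2| − (2+0.2) = 1
minimum over rows = 1 → strictly diagonally dominant (convergence guaranteed)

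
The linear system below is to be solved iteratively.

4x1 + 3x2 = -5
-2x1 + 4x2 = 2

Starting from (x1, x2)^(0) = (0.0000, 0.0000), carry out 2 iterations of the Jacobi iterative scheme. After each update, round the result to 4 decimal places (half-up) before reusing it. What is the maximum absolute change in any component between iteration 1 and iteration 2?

Iteration 1:
  x1 = (-5 - (3)·0.0000) / (4) = -1.2500
  x2 = (2 - (-2)·0.0000) / (4) = 0.5000
Iteration 2:
  x1 = (-5 - (3)·0.5000) / (4) = -1.6250
  x2 = (2 - (-2)·-1.2500) / (4) = -0.1250
Change: (-0.3750, -0.6250) → max |·| = 0.6250

0.6250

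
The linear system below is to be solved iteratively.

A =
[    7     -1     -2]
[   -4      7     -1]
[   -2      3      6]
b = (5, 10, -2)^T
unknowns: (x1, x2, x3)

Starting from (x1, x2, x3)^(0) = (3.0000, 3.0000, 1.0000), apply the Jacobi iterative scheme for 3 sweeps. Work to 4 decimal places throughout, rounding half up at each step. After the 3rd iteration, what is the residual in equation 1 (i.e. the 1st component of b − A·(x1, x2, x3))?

Iteration 1:
  x1 = (5 - (-1)·3.0000 - (-2)·1.0000) / (7) = 1.4286
  x2 = (10 - (-4)·3.0000 - (-1)·1.0000) / (7) = 3.2857
  x3 = (-2 - (-2)·3.0000 - (3)·3.0000) / (6) = -0.8333
Iteration 2:
  x1 = (5 - (-1)·3.2857 - (-2)·-0.8333) / (7) = 0.9456
  x2 = (10 - (-4)·1.4286 - (-1)·-0.8333) / (7) = 2.1259
  x3 = (-2 - (-2)·1.4286 - (3)·3.2857) / (6) = -1.5000
Iteration 3:
  x1 = (5 - (-1)·2.1259 - (-2)·-1.5000) / (7) = 0.5894
  x2 = (10 - (-4)·0.9456 - (-1)·-1.5000) / (7) = 1.7546
  x3 = (-2 - (-2)·0.9456 - (3)·2.1259) / (6) = -1.0811
Residual b − A·x = (0.4666, -1.0057, 0.4016)

0.4666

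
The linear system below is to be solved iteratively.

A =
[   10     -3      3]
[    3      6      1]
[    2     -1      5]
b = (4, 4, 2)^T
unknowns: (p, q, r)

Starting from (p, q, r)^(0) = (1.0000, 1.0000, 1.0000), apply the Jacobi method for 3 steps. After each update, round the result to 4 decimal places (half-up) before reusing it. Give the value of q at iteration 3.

Iteration 1:
  p = (4 - (-3)·1.0000 - (3)·1.0000) / (10) = 0.4000
  q = (4 - (3)·1.0000 - (1)·1.0000) / (6) = 0.0000
  r = (2 - (2)·1.0000 - (-1)·1.0000) / (5) = 0.2000
Iteration 2:
  p = (4 - (-3)·0.0000 - (3)·0.2000) / (10) = 0.3400
  q = (4 - (3)·0.4000 - (1)·0.2000) / (6) = 0.4333
  r = (2 - (2)·0.4000 - (-1)·0.0000) / (5) = 0.2400
Iteration 3:
  p = (4 - (-3)·0.4333 - (3)·0.2400) / (10) = 0.4580
  q = (4 - (3)·0.3400 - (1)·0.2400) / (6) = 0.4567
  r = (2 - (2)·0.3400 - (-1)·0.4333) / (5) = 0.3507

0.4567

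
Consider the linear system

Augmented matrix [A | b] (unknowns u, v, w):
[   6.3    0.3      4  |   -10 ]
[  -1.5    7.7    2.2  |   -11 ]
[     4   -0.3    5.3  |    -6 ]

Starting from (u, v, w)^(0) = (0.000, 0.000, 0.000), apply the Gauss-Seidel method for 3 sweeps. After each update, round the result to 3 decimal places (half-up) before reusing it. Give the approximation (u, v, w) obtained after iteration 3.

Iteration 1:
  u = (-10 - (0.3)·0.000 - (4)·0.000) / (6.3) = -1.587
  v = (-11 - (-1.5)·-1.587 - (2.2)·0.000) / (7.7) = -1.738
  w = (-6 - (4)·-1.587 - (-0.3)·-1.738) / (5.3) = -0.033
Iteration 2:
  u = (-10 - (0.3)·-1.738 - (4)·-0.033) / (6.3) = -1.484
  v = (-11 - (-1.5)·-1.484 - (2.2)·-0.033) / (7.7) = -1.708
  w = (-6 - (4)·-1.484 - (-0.3)·-1.708) / (5.3) = -0.109
Iteration 3:
  u = (-10 - (0.3)·-1.708 - (4)·-0.109) / (6.3) = -1.437
  v = (-11 - (-1.5)·-1.437 - (2.2)·-0.109) / (7.7) = -1.677
  w = (-6 - (4)·-1.437 - (-0.3)·-1.677) / (5.3) = -0.142

(-1.437, -1.677, -0.142)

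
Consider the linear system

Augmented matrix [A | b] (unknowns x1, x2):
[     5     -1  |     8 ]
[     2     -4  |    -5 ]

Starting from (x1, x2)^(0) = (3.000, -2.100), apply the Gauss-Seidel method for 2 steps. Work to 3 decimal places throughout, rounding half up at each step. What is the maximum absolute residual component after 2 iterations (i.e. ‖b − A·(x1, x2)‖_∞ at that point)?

Iteration 1:
  x1 = (8 - (-1)·-2.100) / (5) = 1.180
  x2 = (-5 - (2)·1.180) / (-4) = 1.840
Iteration 2:
  x1 = (8 - (-1)·1.840) / (5) = 1.968
  x2 = (-5 - (2)·1.968) / (-4) = 2.234
Residual b − A·x = (0.394, 0.000); ∞-norm = 0.394

0.394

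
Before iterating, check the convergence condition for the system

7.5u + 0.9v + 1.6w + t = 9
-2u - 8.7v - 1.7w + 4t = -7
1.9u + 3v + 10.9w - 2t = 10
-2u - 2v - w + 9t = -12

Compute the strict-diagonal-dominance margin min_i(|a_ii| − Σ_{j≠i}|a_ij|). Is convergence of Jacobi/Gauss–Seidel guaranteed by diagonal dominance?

1

row 1: |7.5| − (0.9+1.6+1) = 4
row 2: |-8.7| − (2+1.7+4) = 1
row 3: |10.9| − (1.9+3+2) = 4
row 4: |9| − (2+2+1) = 4
minimum over rows = 1 → strictly diagonally dominant (convergence guaranteed)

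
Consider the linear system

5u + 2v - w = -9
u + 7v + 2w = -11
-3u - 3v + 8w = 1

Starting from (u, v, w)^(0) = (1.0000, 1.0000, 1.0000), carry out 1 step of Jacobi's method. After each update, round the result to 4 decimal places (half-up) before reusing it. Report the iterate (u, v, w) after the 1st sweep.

Iteration 1:
  u = (-9 - (2)·1.0000 - (-1)·1.0000) / (5) = -2.0000
  v = (-11 - (1)·1.0000 - (2)·1.0000) / (7) = -2.0000
  w = (1 - (-3)·1.0000 - (-3)·1.0000) / (8) = 0.8750

(-2.0000, -2.0000, 0.8750)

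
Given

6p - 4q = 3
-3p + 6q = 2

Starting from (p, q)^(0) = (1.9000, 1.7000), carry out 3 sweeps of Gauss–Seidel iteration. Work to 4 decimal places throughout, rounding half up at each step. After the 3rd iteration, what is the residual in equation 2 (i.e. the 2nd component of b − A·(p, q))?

-0.0001

Iteration 1:
  p = (3 - (-4)·1.7000) / (6) = 1.6333
  q = (2 - (-3)·1.6333) / (6) = 1.1500
Iteration 2:
  p = (3 - (-4)·1.1500) / (6) = 1.2667
  q = (2 - (-3)·1.2667) / (6) = 0.9667
Iteration 3:
  p = (3 - (-4)·0.9667) / (6) = 1.1445
  q = (2 - (-3)·1.1445) / (6) = 0.9056
Residual b − A·x = (-0.2446, -0.0001)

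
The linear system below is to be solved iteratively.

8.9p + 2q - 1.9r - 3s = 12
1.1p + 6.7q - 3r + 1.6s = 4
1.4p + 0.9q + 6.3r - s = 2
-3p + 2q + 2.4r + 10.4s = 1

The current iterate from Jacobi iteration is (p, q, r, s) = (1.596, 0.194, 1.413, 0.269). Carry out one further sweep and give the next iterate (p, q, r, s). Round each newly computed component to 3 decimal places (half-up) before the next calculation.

(1.697, 0.903, -0.022, 0.193)

One sweep:
  p = (12 - (2)·0.194 - (-1.9)·1.413 - (-3)·0.269) / (8.9) = 1.697
  q = (4 - (1.1)·1.596 - (-3)·1.413 - (1.6)·0.269) / (6.7) = 0.903
  r = (2 - (1.4)·1.596 - (0.9)·0.194 - (-1)·0.269) / (6.3) = -0.022
  s = (1 - (-3)·1.596 - (2)·0.194 - (2.4)·1.413) / (10.4) = 0.193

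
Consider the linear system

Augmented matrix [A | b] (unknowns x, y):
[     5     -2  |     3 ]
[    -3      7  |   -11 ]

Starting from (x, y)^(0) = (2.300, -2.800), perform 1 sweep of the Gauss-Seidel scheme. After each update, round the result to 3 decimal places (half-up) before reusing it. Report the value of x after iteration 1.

-0.520

Iteration 1:
  x = (3 - (-2)·-2.800) / (5) = -0.520
  y = (-11 - (-3)·-0.520) / (7) = -1.794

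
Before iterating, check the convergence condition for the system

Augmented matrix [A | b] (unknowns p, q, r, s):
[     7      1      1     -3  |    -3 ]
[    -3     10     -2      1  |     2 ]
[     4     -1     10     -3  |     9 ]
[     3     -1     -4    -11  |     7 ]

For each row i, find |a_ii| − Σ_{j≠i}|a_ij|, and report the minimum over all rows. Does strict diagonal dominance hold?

2

row 1: |7| − (1+1+3) = 2
row 2: |10| − (3+2+1) = 4
row 3: |10| − (4+1+3) = 2
row 4: |-11| − (3+1+4) = 3
minimum over rows = 2 → strictly diagonally dominant (convergence guaranteed)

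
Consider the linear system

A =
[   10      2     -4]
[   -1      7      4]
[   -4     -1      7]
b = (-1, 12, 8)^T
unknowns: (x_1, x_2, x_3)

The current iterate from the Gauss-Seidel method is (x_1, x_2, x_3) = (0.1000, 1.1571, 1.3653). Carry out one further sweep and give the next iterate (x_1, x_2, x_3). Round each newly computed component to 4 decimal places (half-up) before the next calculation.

(0.2147, 0.9648, 1.4034)

One sweep:
  x_1 = (-1 - (2)·1.1571 - (-4)·1.3653) / (10) = 0.2147
  x_2 = (12 - (-1)·0.2147 - (4)·1.3653) / (7) = 0.9648
  x_3 = (8 - (-4)·0.2147 - (-1)·0.9648) / (7) = 1.4034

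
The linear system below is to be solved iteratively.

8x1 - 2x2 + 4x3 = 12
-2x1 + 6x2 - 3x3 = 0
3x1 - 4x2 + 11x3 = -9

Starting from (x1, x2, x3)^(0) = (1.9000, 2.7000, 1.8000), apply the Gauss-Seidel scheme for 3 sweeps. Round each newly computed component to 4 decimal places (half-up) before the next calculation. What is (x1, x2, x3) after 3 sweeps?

(2.2315, 0.1079, -1.3875)

Iteration 1:
  x1 = (12 - (-2)·2.7000 - (4)·1.8000) / (8) = 1.2750
  x2 = (0 - (-2)·1.2750 - (-3)·1.8000) / (6) = 1.3250
  x3 = (-9 - (3)·1.2750 - (-4)·1.3250) / (11) = -0.6841
Iteration 2:
  x1 = (12 - (-2)·1.3250 - (4)·-0.6841) / (8) = 2.1733
  x2 = (0 - (-2)·2.1733 - (-3)·-0.6841) / (6) = 0.3824
  x3 = (-9 - (3)·2.1733 - (-4)·0.3824) / (11) = -1.2718
Iteration 3:
  x1 = (12 - (-2)·0.3824 - (4)·-1.2718) / (8) = 2.2315
  x2 = (0 - (-2)·2.2315 - (-3)·-1.2718) / (6) = 0.1079
  x3 = (-9 - (3)·2.2315 - (-4)·0.1079) / (11) = -1.3875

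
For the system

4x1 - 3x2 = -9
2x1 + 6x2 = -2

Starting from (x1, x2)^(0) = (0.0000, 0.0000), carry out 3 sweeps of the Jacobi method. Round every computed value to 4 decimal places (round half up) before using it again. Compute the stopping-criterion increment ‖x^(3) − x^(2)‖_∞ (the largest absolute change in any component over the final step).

Iteration 1:
  x1 = (-9 - (-3)·0.0000) / (4) = -2.2500
  x2 = (-2 - (2)·0.0000) / (6) = -0.3333
Iteration 2:
  x1 = (-9 - (-3)·-0.3333) / (4) = -2.5000
  x2 = (-2 - (2)·-2.2500) / (6) = 0.4167
Iteration 3:
  x1 = (-9 - (-3)·0.4167) / (4) = -1.9375
  x2 = (-2 - (2)·-2.5000) / (6) = 0.5000
Change: (0.5625, 0.0833) → max |·| = 0.5625

0.5625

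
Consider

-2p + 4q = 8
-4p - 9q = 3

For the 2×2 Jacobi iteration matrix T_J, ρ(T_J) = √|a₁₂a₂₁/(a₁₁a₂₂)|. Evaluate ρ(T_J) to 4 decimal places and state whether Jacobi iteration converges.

0.9428

a₁₂a₂₁/(a₁₁a₂₂) = (4)·(-4) / ((-2)·(-9)) = -0.888889
ρ = √|-0.888889| = √0.888889 = 0.9428
ρ < 1, so Jacobi converges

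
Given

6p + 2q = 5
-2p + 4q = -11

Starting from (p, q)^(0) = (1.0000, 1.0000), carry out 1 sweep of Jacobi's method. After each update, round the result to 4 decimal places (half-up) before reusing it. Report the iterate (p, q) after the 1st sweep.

(0.5000, -2.2500)

Iteration 1:
  p = (5 - (2)·1.0000) / (6) = 0.5000
  q = (-11 - (-2)·1.0000) / (4) = -2.2500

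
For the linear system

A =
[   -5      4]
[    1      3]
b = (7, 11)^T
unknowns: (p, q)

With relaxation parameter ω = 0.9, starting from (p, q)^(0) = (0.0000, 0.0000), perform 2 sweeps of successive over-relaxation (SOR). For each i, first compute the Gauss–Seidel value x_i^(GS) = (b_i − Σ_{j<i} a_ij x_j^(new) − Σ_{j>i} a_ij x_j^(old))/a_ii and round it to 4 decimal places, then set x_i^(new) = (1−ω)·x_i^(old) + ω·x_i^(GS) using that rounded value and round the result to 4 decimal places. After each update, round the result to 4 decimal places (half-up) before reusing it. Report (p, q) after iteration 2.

Iteration 1:
  p: GS value = (7 - (4)·0.0000) / (-5) = -1.4000;  p ← (1−ω)·0.0000 + ω·-1.4000 = -1.2600
  q: GS value = (11 - (1)·-1.2600) / (3) = 4.0867;  q ← (1−ω)·0.0000 + ω·4.0867 = 3.6780
Iteration 2:
  p: GS value = (7 - (4)·3.6780) / (-5) = 1.5424;  p ← (1−ω)·-1.2600 + ω·1.5424 = 1.2622
  q: GS value = (11 - (1)·1.2622) / (3) = 3.2459;  q ← (1−ω)·3.6780 + ω·3.2459 = 3.2891

(1.2622, 3.2891)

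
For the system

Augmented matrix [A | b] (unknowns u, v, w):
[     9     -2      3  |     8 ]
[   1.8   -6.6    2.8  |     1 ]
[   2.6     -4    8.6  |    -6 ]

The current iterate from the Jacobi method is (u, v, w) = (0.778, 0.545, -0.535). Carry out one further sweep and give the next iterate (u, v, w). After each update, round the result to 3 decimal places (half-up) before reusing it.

One sweep:
  u = (8 - (-2)·0.545 - (3)·-0.535) / (9) = 1.188
  v = (1 - (1.8)·0.778 - (2.8)·-0.535) / (-6.6) = -0.166
  w = (-6 - (2.6)·0.778 - (-4)·0.545) / (8.6) = -0.679

(1.188, -0.166, -0.679)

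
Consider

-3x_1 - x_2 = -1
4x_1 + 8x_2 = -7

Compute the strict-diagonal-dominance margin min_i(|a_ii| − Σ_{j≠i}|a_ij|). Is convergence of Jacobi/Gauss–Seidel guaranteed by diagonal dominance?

row 1: |-3| − (1) = 2
row 2: |8| − (4) = 4
minimum over rows = 2 → strictly diagonally dominant (convergence guaranteed)

2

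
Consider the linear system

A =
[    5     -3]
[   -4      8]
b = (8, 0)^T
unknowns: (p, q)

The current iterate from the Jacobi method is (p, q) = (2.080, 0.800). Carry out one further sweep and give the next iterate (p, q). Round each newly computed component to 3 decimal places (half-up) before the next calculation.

One sweep:
  p = (8 - (-3)·0.800) / (5) = 2.080
  q = (0 - (-4)·2.080) / (8) = 1.040

(2.080, 1.040)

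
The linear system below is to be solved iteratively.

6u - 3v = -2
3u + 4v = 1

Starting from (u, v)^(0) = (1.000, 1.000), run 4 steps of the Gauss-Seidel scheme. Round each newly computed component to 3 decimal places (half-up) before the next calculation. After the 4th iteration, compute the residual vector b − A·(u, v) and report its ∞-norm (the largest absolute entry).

Iteration 1:
  u = (-2 - (-3)·1.000) / (6) = 0.167
  v = (1 - (3)·0.167) / (4) = 0.125
Iteration 2:
  u = (-2 - (-3)·0.125) / (6) = -0.271
  v = (1 - (3)·-0.271) / (4) = 0.453
Iteration 3:
  u = (-2 - (-3)·0.453) / (6) = -0.107
  v = (1 - (3)·-0.107) / (4) = 0.330
Iteration 4:
  u = (-2 - (-3)·0.330) / (6) = -0.168
  v = (1 - (3)·-0.168) / (4) = 0.376
Residual b − A·x = (0.136, 0.000); ∞-norm = 0.136

0.136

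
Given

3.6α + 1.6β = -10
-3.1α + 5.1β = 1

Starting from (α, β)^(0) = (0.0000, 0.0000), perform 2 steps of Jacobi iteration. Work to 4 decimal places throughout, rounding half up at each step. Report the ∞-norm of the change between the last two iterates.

1.6885

Iteration 1:
  α = (-10 - (1.6)·0.0000) / (3.6) = -2.7778
  β = (1 - (-3.1)·0.0000) / (5.1) = 0.1961
Iteration 2:
  α = (-10 - (1.6)·0.1961) / (3.6) = -2.8649
  β = (1 - (-3.1)·-2.7778) / (5.1) = -1.4924
Change: (-0.0871, -1.6885) → max |·| = 1.6885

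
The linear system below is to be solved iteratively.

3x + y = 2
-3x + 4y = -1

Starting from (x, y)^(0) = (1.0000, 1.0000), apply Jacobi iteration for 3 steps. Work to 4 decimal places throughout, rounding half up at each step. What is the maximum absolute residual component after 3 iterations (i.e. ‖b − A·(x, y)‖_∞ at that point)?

Iteration 1:
  x = (2 - (1)·1.0000) / (3) = 0.3333
  y = (-1 - (-3)·1.0000) / (4) = 0.5000
Iteration 2:
  x = (2 - (1)·0.5000) / (3) = 0.5000
  y = (-1 - (-3)·0.3333) / (4) = 0.0000
Iteration 3:
  x = (2 - (1)·0.0000) / (3) = 0.6667
  y = (-1 - (-3)·0.5000) / (4) = 0.1250
Residual b − A·x = (-0.1251, 0.5001); ∞-norm = 0.5001

0.5001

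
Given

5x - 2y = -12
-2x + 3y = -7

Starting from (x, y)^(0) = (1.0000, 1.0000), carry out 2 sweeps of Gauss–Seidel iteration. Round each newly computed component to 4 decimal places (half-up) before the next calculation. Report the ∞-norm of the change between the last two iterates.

Iteration 1:
  x = (-12 - (-2)·1.0000) / (5) = -2.0000
  y = (-7 - (-2)·-2.0000) / (3) = -3.6667
Iteration 2:
  x = (-12 - (-2)·-3.6667) / (5) = -3.8667
  y = (-7 - (-2)·-3.8667) / (3) = -4.9111
Change: (-1.8667, -1.2444) → max |·| = 1.8667

1.8667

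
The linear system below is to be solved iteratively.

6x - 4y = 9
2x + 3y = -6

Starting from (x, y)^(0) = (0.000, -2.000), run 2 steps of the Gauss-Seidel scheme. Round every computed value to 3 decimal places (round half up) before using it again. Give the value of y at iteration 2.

-2.062

Iteration 1:
  x = (9 - (-4)·-2.000) / (6) = 0.167
  y = (-6 - (2)·0.167) / (3) = -2.111
Iteration 2:
  x = (9 - (-4)·-2.111) / (6) = 0.093
  y = (-6 - (2)·0.093) / (3) = -2.062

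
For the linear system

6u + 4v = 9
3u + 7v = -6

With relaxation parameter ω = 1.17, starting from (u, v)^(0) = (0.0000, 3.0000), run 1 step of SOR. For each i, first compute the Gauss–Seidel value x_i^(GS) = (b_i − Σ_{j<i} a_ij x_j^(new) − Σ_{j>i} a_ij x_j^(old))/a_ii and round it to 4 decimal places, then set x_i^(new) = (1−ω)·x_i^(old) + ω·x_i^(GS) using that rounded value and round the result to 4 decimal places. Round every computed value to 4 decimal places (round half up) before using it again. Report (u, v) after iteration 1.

Iteration 1:
  u: GS value = (9 - (4)·3.0000) / (6) = -0.5000;  u ← (1−ω)·0.0000 + ω·-0.5000 = -0.5850
  v: GS value = (-6 - (3)·-0.5850) / (7) = -0.6064;  v ← (1−ω)·3.0000 + ω·-0.6064 = -1.2195

(-0.5850, -1.2195)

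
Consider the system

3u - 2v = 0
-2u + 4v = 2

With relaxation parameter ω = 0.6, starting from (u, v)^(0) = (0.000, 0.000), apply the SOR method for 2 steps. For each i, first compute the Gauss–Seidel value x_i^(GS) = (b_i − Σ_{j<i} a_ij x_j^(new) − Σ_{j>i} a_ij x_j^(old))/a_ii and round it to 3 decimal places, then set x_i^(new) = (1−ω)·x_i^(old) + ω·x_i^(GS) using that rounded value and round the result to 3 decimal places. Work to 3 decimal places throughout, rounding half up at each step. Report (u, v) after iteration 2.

Iteration 1:
  u: GS value = (0 - (-2)·0.000) / (3) = 0.000;  u ← (1−ω)·0.000 + ω·0.000 = 0.000
  v: GS value = (2 - (-2)·0.000) / (4) = 0.500;  v ← (1−ω)·0.000 + ω·0.500 = 0.300
Iteration 2:
  u: GS value = (0 - (-2)·0.300) / (3) = 0.200;  u ← (1−ω)·0.000 + ω·0.200 = 0.120
  v: GS value = (2 - (-2)·0.120) / (4) = 0.560;  v ← (1−ω)·0.300 + ω·0.560 = 0.456

(0.120, 0.456)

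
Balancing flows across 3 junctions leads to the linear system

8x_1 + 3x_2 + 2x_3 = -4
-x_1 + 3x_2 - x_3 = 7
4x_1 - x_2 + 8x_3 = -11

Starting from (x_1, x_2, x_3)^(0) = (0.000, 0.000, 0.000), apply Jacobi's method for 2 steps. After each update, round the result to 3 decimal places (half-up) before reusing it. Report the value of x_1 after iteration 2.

Iteration 1:
  x_1 = (-4 - (3)·0.000 - (2)·0.000) / (8) = -0.500
  x_2 = (7 - (-1)·0.000 - (-1)·0.000) / (3) = 2.333
  x_3 = (-11 - (4)·0.000 - (-1)·0.000) / (8) = -1.375
Iteration 2:
  x_1 = (-4 - (3)·2.333 - (2)·-1.375) / (8) = -1.031
  x_2 = (7 - (-1)·-0.500 - (-1)·-1.375) / (3) = 1.708
  x_3 = (-11 - (4)·-0.500 - (-1)·2.333) / (8) = -0.833

-1.031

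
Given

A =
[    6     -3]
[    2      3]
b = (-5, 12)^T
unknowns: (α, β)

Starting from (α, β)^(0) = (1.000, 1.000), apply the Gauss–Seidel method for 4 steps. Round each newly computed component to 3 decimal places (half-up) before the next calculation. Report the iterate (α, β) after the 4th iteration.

(0.920, 3.387)

Iteration 1:
  α = (-5 - (-3)·1.000) / (6) = -0.333
  β = (12 - (2)·-0.333) / (3) = 4.222
Iteration 2:
  α = (-5 - (-3)·4.222) / (6) = 1.278
  β = (12 - (2)·1.278) / (3) = 3.148
Iteration 3:
  α = (-5 - (-3)·3.148) / (6) = 0.741
  β = (12 - (2)·0.741) / (3) = 3.506
Iteration 4:
  α = (-5 - (-3)·3.506) / (6) = 0.920
  β = (12 - (2)·0.920) / (3) = 3.387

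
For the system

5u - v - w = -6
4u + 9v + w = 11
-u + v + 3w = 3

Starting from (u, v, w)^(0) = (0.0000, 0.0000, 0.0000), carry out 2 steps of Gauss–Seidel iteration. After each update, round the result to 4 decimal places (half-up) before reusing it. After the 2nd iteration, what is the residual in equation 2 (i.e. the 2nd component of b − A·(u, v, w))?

Iteration 1:
  u = (-6 - (-1)·0.0000 - (-1)·0.0000) / (5) = -1.2000
  v = (11 - (4)·-1.2000 - (1)·0.0000) / (9) = 1.7556
  w = (3 - (-1)·-1.2000 - (1)·1.7556) / (3) = 0.0148
Iteration 2:
  u = (-6 - (-1)·1.7556 - (-1)·0.0148) / (5) = -0.8459
  v = (11 - (4)·-0.8459 - (1)·0.0148) / (9) = 1.5965
  w = (3 - (-1)·-0.8459 - (1)·1.5965) / (3) = 0.1859
Residual b − A·x = (0.0119, -0.1708, -0.0001)

-0.1708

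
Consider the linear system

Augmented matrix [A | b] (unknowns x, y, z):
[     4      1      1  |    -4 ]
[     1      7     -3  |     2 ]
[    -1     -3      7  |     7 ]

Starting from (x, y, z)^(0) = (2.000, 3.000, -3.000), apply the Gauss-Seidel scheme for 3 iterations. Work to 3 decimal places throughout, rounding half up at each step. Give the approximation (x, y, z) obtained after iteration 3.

Iteration 1:
  x = (-4 - (1)·3.000 - (1)·-3.000) / (4) = -1.000
  y = (2 - (1)·-1.000 - (-3)·-3.000) / (7) = -0.857
  z = (7 - (-1)·-1.000 - (-3)·-0.857) / (7) = 0.490
Iteration 2:
  x = (-4 - (1)·-0.857 - (1)·0.490) / (4) = -0.908
  y = (2 - (1)·-0.908 - (-3)·0.490) / (7) = 0.625
  z = (7 - (-1)·-0.908 - (-3)·0.625) / (7) = 1.138
Iteration 3:
  x = (-4 - (1)·0.625 - (1)·1.138) / (4) = -1.441
  y = (2 - (1)·-1.441 - (-3)·1.138) / (7) = 0.979
  z = (7 - (-1)·-1.441 - (-3)·0.979) / (7) = 1.214

(-1.441, 0.979, 1.214)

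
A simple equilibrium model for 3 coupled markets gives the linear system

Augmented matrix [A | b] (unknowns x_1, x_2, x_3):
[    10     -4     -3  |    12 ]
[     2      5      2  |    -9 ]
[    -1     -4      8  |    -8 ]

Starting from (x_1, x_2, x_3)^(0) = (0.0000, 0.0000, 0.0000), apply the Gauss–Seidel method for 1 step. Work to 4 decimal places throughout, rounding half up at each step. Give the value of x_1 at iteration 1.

1.2000

Iteration 1:
  x_1 = (12 - (-4)·0.0000 - (-3)·0.0000) / (10) = 1.2000
  x_2 = (-9 - (2)·1.2000 - (2)·0.0000) / (5) = -2.2800
  x_3 = (-8 - (-1)·1.2000 - (-4)·-2.2800) / (8) = -1.9900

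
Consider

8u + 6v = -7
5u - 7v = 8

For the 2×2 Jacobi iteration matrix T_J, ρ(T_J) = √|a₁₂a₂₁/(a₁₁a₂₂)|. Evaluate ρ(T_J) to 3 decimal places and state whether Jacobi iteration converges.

0.732

a₁₂a₂₁/(a₁₁a₂₂) = (6)·(5) / ((8)·(-7)) = -0.535714
ρ = √|-0.535714| = √0.535714 = 0.732
ρ < 1, so Jacobi converges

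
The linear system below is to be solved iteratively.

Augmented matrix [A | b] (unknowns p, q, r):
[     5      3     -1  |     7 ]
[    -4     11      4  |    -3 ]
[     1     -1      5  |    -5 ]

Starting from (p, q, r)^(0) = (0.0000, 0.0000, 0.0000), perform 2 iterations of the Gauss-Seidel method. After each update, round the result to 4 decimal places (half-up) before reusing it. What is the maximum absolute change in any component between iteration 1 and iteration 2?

Iteration 1:
  p = (7 - (3)·0.0000 - (-1)·0.0000) / (5) = 1.4000
  q = (-3 - (-4)·1.4000 - (4)·0.0000) / (11) = 0.2364
  r = (-5 - (1)·1.4000 - (-1)·0.2364) / (5) = -1.2327
Iteration 2:
  p = (7 - (3)·0.2364 - (-1)·-1.2327) / (5) = 1.0116
  q = (-3 - (-4)·1.0116 - (4)·-1.2327) / (11) = 0.5434
  r = (-5 - (1)·1.0116 - (-1)·0.5434) / (5) = -1.0936
Change: (-0.3884, 0.3070, 0.1391) → max |·| = 0.3884

0.3884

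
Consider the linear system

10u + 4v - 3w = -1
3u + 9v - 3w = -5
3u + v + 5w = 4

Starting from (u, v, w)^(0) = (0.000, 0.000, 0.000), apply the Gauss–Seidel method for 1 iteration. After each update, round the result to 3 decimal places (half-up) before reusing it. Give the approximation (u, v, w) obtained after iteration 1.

Iteration 1:
  u = (-1 - (4)·0.000 - (-3)·0.000) / (10) = -0.100
  v = (-5 - (3)·-0.100 - (-3)·0.000) / (9) = -0.522
  w = (4 - (3)·-0.100 - (1)·-0.522) / (5) = 0.964

(-0.100, -0.522, 0.964)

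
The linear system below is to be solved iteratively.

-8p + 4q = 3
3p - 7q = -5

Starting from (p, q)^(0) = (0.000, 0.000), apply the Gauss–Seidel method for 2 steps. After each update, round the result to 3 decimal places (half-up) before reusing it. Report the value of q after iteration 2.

Iteration 1:
  p = (3 - (4)·0.000) / (-8) = -0.375
  q = (-5 - (3)·-0.375) / (-7) = 0.554
Iteration 2:
  p = (3 - (4)·0.554) / (-8) = -0.098
  q = (-5 - (3)·-0.098) / (-7) = 0.672

0.672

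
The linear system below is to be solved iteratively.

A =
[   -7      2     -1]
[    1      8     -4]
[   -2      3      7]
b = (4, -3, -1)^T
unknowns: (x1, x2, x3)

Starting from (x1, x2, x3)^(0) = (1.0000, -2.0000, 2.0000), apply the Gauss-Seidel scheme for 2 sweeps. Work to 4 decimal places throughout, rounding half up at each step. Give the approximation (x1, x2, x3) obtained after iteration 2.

(-0.2139, -0.7960, 0.1372)

Iteration 1:
  x1 = (4 - (2)·-2.0000 - (-1)·2.0000) / (-7) = -1.4286
  x2 = (-3 - (1)·-1.4286 - (-4)·2.0000) / (8) = 0.8036
  x3 = (-1 - (-2)·-1.4286 - (3)·0.8036) / (7) = -0.8954
Iteration 2:
  x1 = (4 - (2)·0.8036 - (-1)·-0.8954) / (-7) = -0.2139
  x2 = (-3 - (1)·-0.2139 - (-4)·-0.8954) / (8) = -0.7960
  x3 = (-1 - (-2)·-0.2139 - (3)·-0.7960) / (7) = 0.1372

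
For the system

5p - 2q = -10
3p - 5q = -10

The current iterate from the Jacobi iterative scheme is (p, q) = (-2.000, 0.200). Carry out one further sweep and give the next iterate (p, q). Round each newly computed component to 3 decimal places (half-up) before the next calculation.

(-1.920, 0.800)

One sweep:
  p = (-10 - (-2)·0.200) / (5) = -1.920
  q = (-10 - (3)·-2.000) / (-5) = 0.800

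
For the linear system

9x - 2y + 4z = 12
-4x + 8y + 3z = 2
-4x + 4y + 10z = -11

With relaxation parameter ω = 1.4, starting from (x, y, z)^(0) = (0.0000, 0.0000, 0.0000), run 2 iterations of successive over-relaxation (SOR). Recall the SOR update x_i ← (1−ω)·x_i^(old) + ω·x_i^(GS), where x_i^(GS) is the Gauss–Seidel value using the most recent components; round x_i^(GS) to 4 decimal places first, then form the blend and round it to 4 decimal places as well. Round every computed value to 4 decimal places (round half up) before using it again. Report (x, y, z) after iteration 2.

Iteration 1:
  x: GS value = (12 - (-2)·0.0000 - (4)·0.0000) / (9) = 1.3333;  x ← (1−ω)·0.0000 + ω·1.3333 = 1.8666
  y: GS value = (2 - (-4)·1.8666 - (3)·0.0000) / (8) = 1.1833;  y ← (1−ω)·0.0000 + ω·1.1833 = 1.6566
  z: GS value = (-11 - (-4)·1.8666 - (4)·1.6566) / (10) = -1.0160;  z ← (1−ω)·0.0000 + ω·-1.0160 = -1.4224
Iteration 2:
  x: GS value = (12 - (-2)·1.6566 - (4)·-1.4224) / (9) = 2.3336;  x ← (1−ω)·1.8666 + ω·2.3336 = 2.5204
  y: GS value = (2 - (-4)·2.5204 - (3)·-1.4224) / (8) = 2.0436;  y ← (1−ω)·1.6566 + ω·2.0436 = 2.1984
  z: GS value = (-11 - (-4)·2.5204 - (4)·2.1984) / (10) = -0.9712;  z ← (1−ω)·-1.4224 + ω·-0.9712 = -0.7907

(2.5204, 2.1984, -0.7907)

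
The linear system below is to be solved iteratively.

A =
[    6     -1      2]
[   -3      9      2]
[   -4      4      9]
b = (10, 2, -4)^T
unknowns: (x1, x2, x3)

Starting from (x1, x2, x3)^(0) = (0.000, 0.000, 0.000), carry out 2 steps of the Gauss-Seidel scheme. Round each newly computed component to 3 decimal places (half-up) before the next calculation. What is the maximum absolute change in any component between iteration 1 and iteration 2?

0.146

Iteration 1:
  x1 = (10 - (-1)·0.000 - (2)·0.000) / (6) = 1.667
  x2 = (2 - (-3)·1.667 - (2)·0.000) / (9) = 0.778
  x3 = (-4 - (-4)·1.667 - (4)·0.778) / (9) = -0.049
Iteration 2:
  x1 = (10 - (-1)·0.778 - (2)·-0.049) / (6) = 1.813
  x2 = (2 - (-3)·1.813 - (2)·-0.049) / (9) = 0.837
  x3 = (-4 - (-4)·1.813 - (4)·0.837) / (9) = -0.011
Change: (0.146, 0.059, 0.038) → max |·| = 0.146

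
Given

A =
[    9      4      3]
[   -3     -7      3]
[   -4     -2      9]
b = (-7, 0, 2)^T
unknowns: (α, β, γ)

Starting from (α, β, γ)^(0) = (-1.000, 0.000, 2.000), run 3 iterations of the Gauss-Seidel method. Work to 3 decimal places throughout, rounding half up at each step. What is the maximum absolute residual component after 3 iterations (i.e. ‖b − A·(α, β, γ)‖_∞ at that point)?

0.685

Iteration 1:
  α = (-7 - (4)·0.000 - (3)·2.000) / (9) = -1.444
  β = (0 - (-3)·-1.444 - (3)·2.000) / (-7) = 1.476
  γ = (2 - (-4)·-1.444 - (-2)·1.476) / (9) = -0.092
Iteration 2:
  α = (-7 - (4)·1.476 - (3)·-0.092) / (9) = -1.403
  β = (0 - (-3)·-1.403 - (3)·-0.092) / (-7) = 0.562
  γ = (2 - (-4)·-1.403 - (-2)·0.562) / (9) = -0.276
Iteration 3:
  α = (-7 - (4)·0.562 - (3)·-0.276) / (9) = -0.936
  β = (0 - (-3)·-0.936 - (3)·-0.276) / (-7) = 0.283
  γ = (2 - (-4)·-0.936 - (-2)·0.283) / (9) = -0.131
Residual b − A·x = (0.685, -0.434, 0.001); ∞-norm = 0.685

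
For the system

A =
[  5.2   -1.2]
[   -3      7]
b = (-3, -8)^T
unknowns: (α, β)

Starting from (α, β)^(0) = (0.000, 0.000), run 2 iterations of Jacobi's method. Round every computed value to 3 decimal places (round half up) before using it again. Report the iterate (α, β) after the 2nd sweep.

Iteration 1:
  α = (-3 - (-1.2)·0.000) / (5.2) = -0.577
  β = (-8 - (-3)·0.000) / (7) = -1.143
Iteration 2:
  α = (-3 - (-1.2)·-1.143) / (5.2) = -0.841
  β = (-8 - (-3)·-0.577) / (7) = -1.390

(-0.841, -1.390)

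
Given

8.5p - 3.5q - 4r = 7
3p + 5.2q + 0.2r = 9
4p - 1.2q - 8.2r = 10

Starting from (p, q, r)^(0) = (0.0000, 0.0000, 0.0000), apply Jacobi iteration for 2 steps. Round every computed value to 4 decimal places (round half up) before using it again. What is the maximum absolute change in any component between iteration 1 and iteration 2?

0.4282

Iteration 1:
  p = (7 - (-3.5)·0.0000 - (-4)·0.0000) / (8.5) = 0.8235
  q = (9 - (3)·0.0000 - (0.2)·0.0000) / (5.2) = 1.7308
  r = (10 - (4)·0.0000 - (-1.2)·0.0000) / (-8.2) = -1.2195
Iteration 2:
  p = (7 - (-3.5)·1.7308 - (-4)·-1.2195) / (8.5) = 0.9623
  q = (9 - (3)·0.8235 - (0.2)·-1.2195) / (5.2) = 1.3026
  r = (10 - (4)·0.8235 - (-1.2)·1.7308) / (-8.2) = -1.0711
Change: (0.1388, -0.4282, 0.1484) → max |·| = 0.4282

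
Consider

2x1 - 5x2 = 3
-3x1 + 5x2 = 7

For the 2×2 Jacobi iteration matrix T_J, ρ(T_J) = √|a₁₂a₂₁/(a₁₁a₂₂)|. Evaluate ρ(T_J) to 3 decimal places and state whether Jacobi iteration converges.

a₁₂a₂₁/(a₁₁a₂₂) = (-5)·(-3) / ((2)·(5)) = 1.500000
ρ = √|1.500000| = √1.500000 = 1.225
ρ > 1, so Jacobi diverges

1.225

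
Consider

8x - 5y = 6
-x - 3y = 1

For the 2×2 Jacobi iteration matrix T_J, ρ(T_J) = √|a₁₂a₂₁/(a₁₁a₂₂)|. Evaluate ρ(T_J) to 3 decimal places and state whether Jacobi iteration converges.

0.456

a₁₂a₂₁/(a₁₁a₂₂) = (-5)·(-1) / ((8)·(-3)) = -0.208333
ρ = √|-0.208333| = √0.208333 = 0.456
ρ < 1, so Jacobi converges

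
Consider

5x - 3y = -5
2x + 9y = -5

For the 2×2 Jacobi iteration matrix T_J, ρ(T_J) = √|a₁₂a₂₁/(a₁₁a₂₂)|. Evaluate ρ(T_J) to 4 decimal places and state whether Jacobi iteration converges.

0.3651

a₁₂a₂₁/(a₁₁a₂₂) = (-3)·(2) / ((5)·(9)) = -0.133333
ρ = √|-0.133333| = √0.133333 = 0.3651
ρ < 1, so Jacobi converges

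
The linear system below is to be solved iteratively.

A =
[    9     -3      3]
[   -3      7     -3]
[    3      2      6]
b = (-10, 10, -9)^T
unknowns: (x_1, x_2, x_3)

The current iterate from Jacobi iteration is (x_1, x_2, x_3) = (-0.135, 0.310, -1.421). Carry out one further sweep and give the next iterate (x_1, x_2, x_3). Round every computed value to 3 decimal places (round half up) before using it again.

One sweep:
  x_1 = (-10 - (-3)·0.310 - (3)·-1.421) / (9) = -0.534
  x_2 = (10 - (-3)·-0.135 - (-3)·-1.421) / (7) = 0.762
  x_3 = (-9 - (3)·-0.135 - (2)·0.310) / (6) = -1.536

(-0.534, 0.762, -1.536)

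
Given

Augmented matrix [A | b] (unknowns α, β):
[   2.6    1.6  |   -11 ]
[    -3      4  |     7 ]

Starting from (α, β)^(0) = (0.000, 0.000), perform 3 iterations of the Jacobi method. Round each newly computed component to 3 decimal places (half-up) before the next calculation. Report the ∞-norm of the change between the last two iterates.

1.953

Iteration 1:
  α = (-11 - (1.6)·0.000) / (2.6) = -4.231
  β = (7 - (-3)·0.000) / (4) = 1.750
Iteration 2:
  α = (-11 - (1.6)·1.750) / (2.6) = -5.308
  β = (7 - (-3)·-4.231) / (4) = -1.423
Iteration 3:
  α = (-11 - (1.6)·-1.423) / (2.6) = -3.355
  β = (7 - (-3)·-5.308) / (4) = -2.231
Change: (1.953, -0.808) → max |·| = 1.953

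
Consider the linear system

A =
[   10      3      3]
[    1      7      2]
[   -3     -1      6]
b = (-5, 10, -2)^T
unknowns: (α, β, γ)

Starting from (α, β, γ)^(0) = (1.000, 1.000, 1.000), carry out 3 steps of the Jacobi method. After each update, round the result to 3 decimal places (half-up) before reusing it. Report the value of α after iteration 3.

-0.732

Iteration 1:
  α = (-5 - (3)·1.000 - (3)·1.000) / (10) = -1.100
  β = (10 - (1)·1.000 - (2)·1.000) / (7) = 1.000
  γ = (-2 - (-3)·1.000 - (-1)·1.000) / (6) = 0.333
Iteration 2:
  α = (-5 - (3)·1.000 - (3)·0.333) / (10) = -0.900
  β = (10 - (1)·-1.100 - (2)·0.333) / (7) = 1.491
  γ = (-2 - (-3)·-1.100 - (-1)·1.000) / (6) = -0.717
Iteration 3:
  α = (-5 - (3)·1.491 - (3)·-0.717) / (10) = -0.732
  β = (10 - (1)·-0.900 - (2)·-0.717) / (7) = 1.762
  γ = (-2 - (-3)·-0.900 - (-1)·1.491) / (6) = -0.535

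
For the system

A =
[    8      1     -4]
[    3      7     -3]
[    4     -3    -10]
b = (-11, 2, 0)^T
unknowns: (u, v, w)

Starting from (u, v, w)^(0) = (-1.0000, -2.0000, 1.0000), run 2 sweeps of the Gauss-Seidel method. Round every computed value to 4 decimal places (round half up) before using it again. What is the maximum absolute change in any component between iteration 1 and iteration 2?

Iteration 1:
  u = (-11 - (1)·-2.0000 - (-4)·1.0000) / (8) = -0.6250
  v = (2 - (3)·-0.6250 - (-3)·1.0000) / (7) = 0.9821
  w = (0 - (4)·-0.6250 - (-3)·0.9821) / (-10) = -0.5446
Iteration 2:
  u = (-11 - (1)·0.9821 - (-4)·-0.5446) / (8) = -1.7701
  v = (2 - (3)·-1.7701 - (-3)·-0.5446) / (7) = 0.8109
  w = (0 - (4)·-1.7701 - (-3)·0.8109) / (-10) = -0.9513
Change: (-1.1451, -0.1712, -0.4067) → max |·| = 1.1451

1.1451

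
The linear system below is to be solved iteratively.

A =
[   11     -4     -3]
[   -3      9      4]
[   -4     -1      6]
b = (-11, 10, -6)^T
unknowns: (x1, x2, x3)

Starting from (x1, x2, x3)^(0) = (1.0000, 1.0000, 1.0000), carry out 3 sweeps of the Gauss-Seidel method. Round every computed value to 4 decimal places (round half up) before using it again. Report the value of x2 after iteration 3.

1.4722

Iteration 1:
  x1 = (-11 - (-4)·1.0000 - (-3)·1.0000) / (11) = -0.3636
  x2 = (10 - (-3)·-0.3636 - (4)·1.0000) / (9) = 0.5455
  x3 = (-6 - (-4)·-0.3636 - (-1)·0.5455) / (6) = -1.1515
Iteration 2:
  x1 = (-11 - (-4)·0.5455 - (-3)·-1.1515) / (11) = -1.1157
  x2 = (10 - (-3)·-1.1157 - (4)·-1.1515) / (9) = 1.2510
  x3 = (-6 - (-4)·-1.1157 - (-1)·1.2510) / (6) = -1.5353
Iteration 3:
  x1 = (-11 - (-4)·1.2510 - (-3)·-1.5353) / (11) = -0.9638
  x2 = (10 - (-3)·-0.9638 - (4)·-1.5353) / (9) = 1.4722
  x3 = (-6 - (-4)·-0.9638 - (-1)·1.4722) / (6) = -1.3972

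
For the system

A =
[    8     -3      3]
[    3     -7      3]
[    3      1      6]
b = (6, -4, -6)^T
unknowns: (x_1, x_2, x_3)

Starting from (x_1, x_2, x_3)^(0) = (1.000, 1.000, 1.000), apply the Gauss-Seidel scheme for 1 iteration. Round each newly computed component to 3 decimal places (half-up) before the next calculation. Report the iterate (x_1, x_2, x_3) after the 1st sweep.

(0.750, 1.321, -1.595)

Iteration 1:
  x_1 = (6 - (-3)·1.000 - (3)·1.000) / (8) = 0.750
  x_2 = (-4 - (3)·0.750 - (3)·1.000) / (-7) = 1.321
  x_3 = (-6 - (3)·0.750 - (1)·1.321) / (6) = -1.595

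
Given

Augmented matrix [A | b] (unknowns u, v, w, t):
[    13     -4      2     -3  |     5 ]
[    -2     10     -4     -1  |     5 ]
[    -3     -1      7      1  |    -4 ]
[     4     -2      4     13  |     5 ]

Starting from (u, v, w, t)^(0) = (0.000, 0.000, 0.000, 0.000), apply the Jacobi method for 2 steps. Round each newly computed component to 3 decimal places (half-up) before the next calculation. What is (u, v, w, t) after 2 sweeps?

(0.715, 0.387, -0.390, 0.519)

Iteration 1:
  u = (5 - (-4)·0.000 - (2)·0.000 - (-3)·0.000) / (13) = 0.385
  v = (5 - (-2)·0.000 - (-4)·0.000 - (-1)·0.000) / (10) = 0.500
  w = (-4 - (-3)·0.000 - (-1)·0.000 - (1)·0.000) / (7) = -0.571
  t = (5 - (4)·0.000 - (-2)·0.000 - (4)·0.000) / (13) = 0.385
Iteration 2:
  u = (5 - (-4)·0.500 - (2)·-0.571 - (-3)·0.385) / (13) = 0.715
  v = (5 - (-2)·0.385 - (-4)·-0.571 - (-1)·0.385) / (10) = 0.387
  w = (-4 - (-3)·0.385 - (-1)·0.500 - (1)·0.385) / (7) = -0.390
  t = (5 - (4)·0.385 - (-2)·0.500 - (4)·-0.571) / (13) = 0.519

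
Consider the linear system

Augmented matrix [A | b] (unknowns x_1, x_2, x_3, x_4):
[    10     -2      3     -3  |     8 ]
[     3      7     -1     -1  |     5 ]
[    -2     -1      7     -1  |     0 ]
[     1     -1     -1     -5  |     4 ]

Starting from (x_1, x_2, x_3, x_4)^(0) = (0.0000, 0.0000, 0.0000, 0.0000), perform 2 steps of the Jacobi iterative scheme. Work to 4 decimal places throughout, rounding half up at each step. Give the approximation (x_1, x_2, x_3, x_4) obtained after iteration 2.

(0.7029, 0.2571, 0.2163, -0.7829)

Iteration 1:
  x_1 = (8 - (-2)·0.0000 - (3)·0.0000 - (-3)·0.0000) / (10) = 0.8000
  x_2 = (5 - (3)·0.0000 - (-1)·0.0000 - (-1)·0.0000) / (7) = 0.7143
  x_3 = (0 - (-2)·0.0000 - (-1)·0.0000 - (-1)·0.0000) / (7) = 0.0000
  x_4 = (4 - (1)·0.0000 - (-1)·0.0000 - (-1)·0.0000) / (-5) = -0.8000
Iteration 2:
  x_1 = (8 - (-2)·0.7143 - (3)·0.0000 - (-3)·-0.8000) / (10) = 0.7029
  x_2 = (5 - (3)·0.8000 - (-1)·0.0000 - (-1)·-0.8000) / (7) = 0.2571
  x_3 = (0 - (-2)·0.8000 - (-1)·0.7143 - (-1)·-0.8000) / (7) = 0.2163
  x_4 = (4 - (1)·0.8000 - (-1)·0.7143 - (-1)·0.0000) / (-5) = -0.7829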